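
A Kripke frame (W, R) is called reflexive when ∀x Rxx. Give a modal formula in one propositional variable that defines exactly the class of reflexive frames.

□q → q

This is reflexivity; the standard corresponding axiom is T: □q → q.
Suppose □q→q is valid. At any x set V(q)={w : Rxw}. Then □q holds at x, so q holds at x, i.e. Rxx.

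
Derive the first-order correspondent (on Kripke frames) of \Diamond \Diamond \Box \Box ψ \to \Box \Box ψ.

\forall x \forall y \forall z ((x R^2 y \wedge x R^2 z) \to \exists w (y R^2 w \wedge z = w))

This is a Sahlqvist (Geach-type) schema ◇^2□^2ψ → □^2◇^0ψ.
Minimal-valuation argument: fix x; take any y with xR^2y and any z with xR^2z. Set V(ψ) to the set of worlds R-reachable from y in exactly 2 steps. Then □^2ψ holds at y, so the antecedent holds at x; validity forces ◇^0ψ at z, giving a w with zR^0w and yR^2w.
First-order correspondent: \forall x \forall y \forall z ((x R^2 y \wedge x R^2 z) \to \exists w (y R^2 w \wedge z = w)).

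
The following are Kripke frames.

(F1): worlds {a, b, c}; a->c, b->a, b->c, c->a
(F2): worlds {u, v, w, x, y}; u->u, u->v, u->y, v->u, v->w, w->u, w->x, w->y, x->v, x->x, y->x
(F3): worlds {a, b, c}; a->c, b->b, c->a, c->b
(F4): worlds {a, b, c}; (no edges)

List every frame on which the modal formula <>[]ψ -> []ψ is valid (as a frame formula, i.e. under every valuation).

(F4)

This is the axiom for the Euclidean property; its first-order frame correspondent is forall x forall y forall z (Rxy & Rxz -> Ryz).
(F1): fails — Rac and Rac but not Rcc.
(F2): fails — Ruv and Ruv but not Rvv.
(F3): fails — Rac and Rac but not Rcc.
(F4): holds.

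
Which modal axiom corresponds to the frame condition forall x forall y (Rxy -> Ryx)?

p → □◇p

A defining formula is p → □◇p (the B axiom).
Suppose p→□◇p is valid. Take Rxy and set V(p)={x}. Then p at x, so □◇p at x, so ◇p at y, so some z with Ryz has p; z=x, i.e. Ryx.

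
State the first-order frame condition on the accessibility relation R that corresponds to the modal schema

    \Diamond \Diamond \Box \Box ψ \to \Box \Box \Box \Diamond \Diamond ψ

\forall x \forall y \forall z ((x R^2 y \wedge x R^3 z) \to \exists w (y R^2 w \wedge z R^2 w))

This is a Sahlqvist (Geach-type) schema ◇^2□^2ψ → □^3◇^2ψ.
First-order correspondent: \forall x \forall y \forall z ((x R^2 y \wedge x R^3 z) \to \exists w (y R^2 w \wedge z R^2 w)).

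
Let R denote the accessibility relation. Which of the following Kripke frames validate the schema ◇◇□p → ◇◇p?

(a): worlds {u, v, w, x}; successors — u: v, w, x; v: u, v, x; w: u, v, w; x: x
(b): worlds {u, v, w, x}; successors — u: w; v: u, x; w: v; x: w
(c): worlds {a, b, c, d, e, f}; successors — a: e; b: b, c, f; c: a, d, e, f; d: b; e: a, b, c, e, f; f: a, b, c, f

(a), (c)

Frame correspondent (Sahlqvist): ∀x ∀y (xR²y → ∃w (yRw ∧ xR²w)) — i.e. a generalized confluence (Geach) condition.
(a): holds.
(b): fails — uR²v but no t with vRt and uR²t.
(c): holds.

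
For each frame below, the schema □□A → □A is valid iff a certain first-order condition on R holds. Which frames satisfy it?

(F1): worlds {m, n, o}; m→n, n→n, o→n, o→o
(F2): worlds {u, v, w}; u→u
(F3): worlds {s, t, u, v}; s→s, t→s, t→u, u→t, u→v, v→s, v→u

The schema corresponds to density: ∀x ∀y (Rxy → ∃z (Rxz ∧ Rzy)).
(F1): ✓.
(F2): ✓.
(F3): fails — Ruv but no z with Ruz and Rzv.
Valid on: (F1), (F2).

(F1), (F2)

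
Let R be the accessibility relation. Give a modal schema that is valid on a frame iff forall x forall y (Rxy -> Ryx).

p → □◇p

A defining formula is p → □◇p (the B axiom).
Suppose p→□◇p is valid. Take Rxy and set V(p)={x}. Then p at x, so □◇p at x, so ◇p at y, so some z with Ryz has p; z=x, i.e. Ryx.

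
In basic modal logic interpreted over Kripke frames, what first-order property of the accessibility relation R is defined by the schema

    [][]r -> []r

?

density

Suppose □□r→□r is valid. Take Rxy and set V(r)={w : xR²w}. Then □□r at x, so □r at x, so r at y, i.e. ∃z(Rxz∧Rzy).
Conversely, on a frame with density the schema holds at every world under every valuation.
So the correspondent is density.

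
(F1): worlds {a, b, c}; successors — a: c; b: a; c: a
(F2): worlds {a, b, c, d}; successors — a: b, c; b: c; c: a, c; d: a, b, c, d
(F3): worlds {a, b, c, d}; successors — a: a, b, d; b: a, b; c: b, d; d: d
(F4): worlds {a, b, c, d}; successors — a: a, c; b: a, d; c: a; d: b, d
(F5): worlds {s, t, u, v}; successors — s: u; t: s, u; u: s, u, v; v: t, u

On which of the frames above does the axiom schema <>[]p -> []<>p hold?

Frame correspondent (Sahlqvist): forall x forall y forall z (Rxy & Rxz -> exists w (Ryw & Rzw)) — i.e. convergence.
(F1): condition met.
(F2): condition met.
(F3): fails — Rab and Rad but b and d have no common successor.
(F4): fails — Rba and Rbd but a and d have no common successor.
(F5): condition met.

(F1), (F2), (F5)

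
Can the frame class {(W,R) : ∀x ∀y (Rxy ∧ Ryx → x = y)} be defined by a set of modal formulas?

No

Any modally definable frame class is closed under surjective bounded morphisms.
The 8-cycle (worlds 0,1,2,3,4,5,6,7 with 0→1→2→3→4→5→6→7→0) is antisymmetric. Sending even-indexed worlds to s and odd-indexed worlds to t is a surjective bounded morphism onto the two-world frame with s↔t, which is not antisymmetric.
Hence antisymmetry is not modally definable.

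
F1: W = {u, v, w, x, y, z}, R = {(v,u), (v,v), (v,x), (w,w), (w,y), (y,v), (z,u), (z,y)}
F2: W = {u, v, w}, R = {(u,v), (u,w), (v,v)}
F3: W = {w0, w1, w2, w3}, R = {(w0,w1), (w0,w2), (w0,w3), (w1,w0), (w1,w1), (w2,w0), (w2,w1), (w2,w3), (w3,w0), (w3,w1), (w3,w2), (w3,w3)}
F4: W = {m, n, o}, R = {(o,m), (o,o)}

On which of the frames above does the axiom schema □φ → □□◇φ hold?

F2, F3

The schema corresponds to a generalized confluence (Geach) condition: ∀x ∀z (xR²z → ∃w (xRw ∧ zRw)).
F1: fails — vR²u but no t with vRt and uRt.
F2: holds.
F3: holds.
F4: fails — oR²m but no w with oRw and mRw.
Valid on: F2, F3.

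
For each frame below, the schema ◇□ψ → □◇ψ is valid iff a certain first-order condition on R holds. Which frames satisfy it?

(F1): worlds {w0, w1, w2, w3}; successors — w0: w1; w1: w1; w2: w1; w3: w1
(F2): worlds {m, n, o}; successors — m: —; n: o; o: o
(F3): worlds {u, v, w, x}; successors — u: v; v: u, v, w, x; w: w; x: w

Frame correspondent (Sahlqvist): ∀x ∀y ∀z (Rxy ∧ Rxz → ∃w (Ryw ∧ Rzw)) — i.e. convergence.
(F1): ✓.
(F2): ✓.
(F3): fails — Rvw and Rvu but w and u have no common successor.

(F1), (F2)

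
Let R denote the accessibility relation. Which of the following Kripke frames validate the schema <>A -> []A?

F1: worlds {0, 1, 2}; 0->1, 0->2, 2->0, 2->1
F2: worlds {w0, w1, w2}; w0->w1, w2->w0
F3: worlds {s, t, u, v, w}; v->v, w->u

F2, F3

Frame correspondent (Sahlqvist): forall x forall y forall z (Rxy & Rxz -> y = z) — i.e. partial functionality.
F1: fails — 0 sees both 1 and 2.
F2: satisfies the condition.
F3: satisfies the condition.
Valid on: F2, F3.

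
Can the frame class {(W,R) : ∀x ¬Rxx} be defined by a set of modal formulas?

Any modally definable frame class is closed under surjective bounded morphisms.
The 4-cycle (worlds 0,1,2,3 with 0→1→2→3→0) is irreflexive, and the map sending every world to a single reflexive point • is a surjective bounded morphism (forth: every edge maps to (•,•); back: every world has a successor). So any modal formula valid on the 4-cycle is also valid on the reflexive point, which is not irreflexive.
So the class is not modally definable.

Not definable by any modal formula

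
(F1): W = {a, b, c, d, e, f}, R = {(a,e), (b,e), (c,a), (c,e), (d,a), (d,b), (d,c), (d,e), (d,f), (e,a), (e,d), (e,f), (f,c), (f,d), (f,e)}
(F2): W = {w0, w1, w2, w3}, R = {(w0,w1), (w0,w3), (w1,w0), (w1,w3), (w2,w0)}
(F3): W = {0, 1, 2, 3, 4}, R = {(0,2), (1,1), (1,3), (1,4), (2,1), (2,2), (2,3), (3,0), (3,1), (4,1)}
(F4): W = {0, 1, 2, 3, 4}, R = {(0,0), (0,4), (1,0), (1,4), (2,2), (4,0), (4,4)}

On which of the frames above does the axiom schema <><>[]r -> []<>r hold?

(F4)

Frame correspondent (Sahlqvist): forall x forall y forall z ((x R^2 y & xRz) -> exists w (yRw & zRw)) — i.e. a generalized confluence (Geach) condition.
(F1): fails — aR²a, aRe but no w with aRw and eRw.
(F2): fails — w0R²w0, w0Rw3 but no w with w0Rw and w3Rw.
(F3): fails — 1R²0, 1R1 but no w with 0Rw and 1Rw.
(F4): ✓.
Valid on: (F4).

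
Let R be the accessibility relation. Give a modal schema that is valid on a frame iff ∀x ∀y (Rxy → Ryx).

This is symmetry; the standard corresponding axiom is B: r → □◇r.
Suppose r→□◇r is valid. Take Rxy and set V(r)={x}. Then r at x, so □◇r at x, so ◇r at y, so some z with Ryz has r; z=x, i.e. Ryx.

r → □◇r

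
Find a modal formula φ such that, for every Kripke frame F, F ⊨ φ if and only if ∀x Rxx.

A defining formula is □p → p (the T axiom).

□p → p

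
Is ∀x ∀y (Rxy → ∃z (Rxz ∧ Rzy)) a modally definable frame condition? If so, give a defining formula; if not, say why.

Yes: it is density, defined by the C4 schema □□r → □r.
Suppose □□r→□r is valid. Take Rxy and set V(r)={w : xR²w}. Then □□r at x, so □r at x, so r at y, i.e. ∃z(Rxz∧Rzy).

Yes — defined by □□r → □r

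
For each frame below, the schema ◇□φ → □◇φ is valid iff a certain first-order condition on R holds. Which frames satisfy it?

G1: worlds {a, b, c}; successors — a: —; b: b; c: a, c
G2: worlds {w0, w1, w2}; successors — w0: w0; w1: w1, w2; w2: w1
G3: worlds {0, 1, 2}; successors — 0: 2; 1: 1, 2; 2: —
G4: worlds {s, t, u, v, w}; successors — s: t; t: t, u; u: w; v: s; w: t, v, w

G2

The schema corresponds to convergence: ∀x ∀y ∀z (Rxy ∧ Rxz → ∃w (Ryw ∧ Rzw)).
G1: fails — Rca and Rca but a and a have no common successor.
G2: ✓.
G3: fails — R02 and R02 but 2 and 2 have no common successor.
G4: fails — Rtt and Rtu but t and u have no common successor.
Valid on: G2.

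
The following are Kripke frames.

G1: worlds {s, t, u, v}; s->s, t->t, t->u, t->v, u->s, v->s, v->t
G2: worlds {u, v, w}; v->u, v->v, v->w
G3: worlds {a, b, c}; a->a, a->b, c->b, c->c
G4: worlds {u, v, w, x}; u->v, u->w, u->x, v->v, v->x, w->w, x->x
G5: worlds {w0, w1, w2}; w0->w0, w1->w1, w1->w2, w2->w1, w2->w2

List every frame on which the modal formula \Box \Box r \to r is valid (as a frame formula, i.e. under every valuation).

This is the axiom for a generalized confluence (Geach) condition; its first-order frame correspondent is \forall x \exists w (x R^2 w \wedge x = w).
G1: fails — at u but no w with uR²w and u=w.
G2: fails — at u but no t with uR²t and u=t.
G3: fails — at b but no w with bR²w and b=w.
G4: fails — at u but no t with uR²t and u=t.
G5: holds.
Valid on: G5.

G5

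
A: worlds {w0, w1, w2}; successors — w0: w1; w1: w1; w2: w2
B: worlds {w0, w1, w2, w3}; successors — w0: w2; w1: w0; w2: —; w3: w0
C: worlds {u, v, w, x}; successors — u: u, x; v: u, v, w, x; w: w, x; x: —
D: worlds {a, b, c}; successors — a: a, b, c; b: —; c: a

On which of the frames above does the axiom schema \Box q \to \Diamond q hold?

A

Frame correspondent (Sahlqvist): \forall x \exists y Rxy — i.e. seriality.
A: satisfies the condition.
B: fails — world w2 has no successor.
C: fails — world x has no successor.
D: fails — world b has no successor.
Valid on: A.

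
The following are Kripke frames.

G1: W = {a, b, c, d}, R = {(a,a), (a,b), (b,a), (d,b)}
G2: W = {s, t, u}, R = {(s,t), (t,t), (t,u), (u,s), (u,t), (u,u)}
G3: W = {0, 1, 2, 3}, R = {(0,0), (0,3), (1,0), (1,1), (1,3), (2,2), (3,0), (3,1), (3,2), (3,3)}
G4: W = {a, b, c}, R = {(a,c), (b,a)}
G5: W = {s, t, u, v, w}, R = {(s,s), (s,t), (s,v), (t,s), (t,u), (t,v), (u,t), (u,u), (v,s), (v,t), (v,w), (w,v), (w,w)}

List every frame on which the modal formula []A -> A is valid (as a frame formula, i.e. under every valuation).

This is the axiom for reflexivity; its first-order frame correspondent is forall x Rxx.
G1: fails — world b does not see itself.
G2: fails — world s does not see itself.
G3: ✓.
G4: fails — world a does not see itself.
G5: fails — world t does not see itself.
Valid on: G3.

G3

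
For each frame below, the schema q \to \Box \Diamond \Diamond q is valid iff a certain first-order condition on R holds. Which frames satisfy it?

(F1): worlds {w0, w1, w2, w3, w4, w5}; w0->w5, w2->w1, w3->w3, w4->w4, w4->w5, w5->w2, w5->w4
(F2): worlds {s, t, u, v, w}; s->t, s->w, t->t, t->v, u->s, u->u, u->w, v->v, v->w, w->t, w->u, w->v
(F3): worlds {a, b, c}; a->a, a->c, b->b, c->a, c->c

The schema corresponds to a generalized confluence (Geach) condition: \forall x \forall z (xRz \to \exists w (x = w \wedge z R^2 w)).
(F1): fails — w0Rw5 but no w with w0=w and w5R²w.
(F2): fails — sRt but no w* with s=w* and tR²w*.
(F3): holds.
Valid on: (F3).

(F3)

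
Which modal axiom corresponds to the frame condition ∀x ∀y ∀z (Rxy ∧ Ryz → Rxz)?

The condition is transitivity. The 4 schema □q → □□q defines it.
Suppose □q→□□q is valid. Take Rxy, Ryz and set V(q)={w : Rxw}. Then □q at x, so □□q at x, so □q at y, so q at z, i.e. Rxz.

□q → □□q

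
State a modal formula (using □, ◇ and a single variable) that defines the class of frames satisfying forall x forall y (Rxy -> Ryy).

A defining formula is □(□s → s) (the T□ axiom).

□(□s → s)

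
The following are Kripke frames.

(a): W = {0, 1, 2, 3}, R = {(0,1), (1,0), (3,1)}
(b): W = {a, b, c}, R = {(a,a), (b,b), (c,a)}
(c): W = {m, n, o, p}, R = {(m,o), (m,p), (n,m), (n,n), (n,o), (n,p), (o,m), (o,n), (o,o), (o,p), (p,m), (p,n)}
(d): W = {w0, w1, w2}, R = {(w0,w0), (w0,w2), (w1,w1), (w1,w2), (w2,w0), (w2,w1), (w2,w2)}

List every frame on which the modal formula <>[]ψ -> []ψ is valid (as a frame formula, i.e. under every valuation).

This is the axiom for the Euclidean property; its first-order frame correspondent is forall x forall y forall z (Rxy & Rxz -> Ryz).
(a): fails — R01 and R01 but not R11.
(b): holds.
(c): fails — Rmp and Rmo but not Rpo.
(d): fails — Rw2w1 and Rw2w0 but not Rw1w0.
Valid on: (b).

(b)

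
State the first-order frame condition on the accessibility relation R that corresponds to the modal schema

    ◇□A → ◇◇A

∀x ∀y (xRy → ∃w (yRw ∧ xR²w))

This is a Sahlqvist (Geach-type) schema ◇^1□^1A → □^0◇^2A.
Minimal-valuation argument: fix x; take any y with xR^1y and any z with xR^0z. Set V(A) to the set of worlds R-reachable from y in exactly 1 step. Then □^1A holds at y, so the antecedent holds at x; validity forces ◇^2A at z, giving a w with zR^2w and yR^1w.
First-order correspondent: ∀x ∀y (xRy → ∃w (yRw ∧ xR²w)).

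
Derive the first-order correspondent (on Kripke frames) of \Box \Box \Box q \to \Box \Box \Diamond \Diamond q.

This is a Sahlqvist (Geach-type) schema ◇^0□^3q → □^2◇^2q.
Minimal-valuation argument: fix x; take any y with xR^0y and any z with xR^2z. Set V(q) to the set of worlds R-reachable from y in exactly 3 steps. Then □^3q holds at y, so the antecedent holds at x; validity forces ◇^2q at z, giving a w with zR^2w and yR^3w.
First-order correspondent: \forall x \forall z (x R^2 z \to \exists w (x R^3 w \wedge z R^2 w)).

\forall x \forall z (x R^2 z \to \exists w (x R^3 w \wedge z R^2 w))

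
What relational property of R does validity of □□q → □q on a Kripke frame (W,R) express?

Density

Suppose □□q→□q is valid. Take Rxy and set V(q)={w : xR²w}. Then □□q at x, so □q at x, so q at y, i.e. ∃z(Rxz∧Rzy).
The converse is a direct semantic check.
So the correspondent is density.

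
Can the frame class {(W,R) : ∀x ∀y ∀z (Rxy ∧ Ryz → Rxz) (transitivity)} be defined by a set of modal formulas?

This is a Sahlqvist condition; the 4 axiom □q → □□q defines it.

Definable; □q → □□q defines it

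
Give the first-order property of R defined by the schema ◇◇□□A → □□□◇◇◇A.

This is a Sahlqvist (Geach-type) schema ◇^2□^2A → □^3◇^3A.
First-order correspondent: ∀x ∀y ∀z ((xR²y ∧ xR³z) → ∃w (yR²w ∧ zR³w)).

∀x ∀y ∀z ((xR²y ∧ xR³z) → ∃w (yR²w ∧ zR³w))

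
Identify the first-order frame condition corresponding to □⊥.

This schema is the Ver axiom.
Its frame correspondent is emptiness of R — ∀x ∀y ¬Rxy.

emptiness of R: ∀x ∀y ¬Rxy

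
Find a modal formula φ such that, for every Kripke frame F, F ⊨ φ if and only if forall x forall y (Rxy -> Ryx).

ψ → □◇ψ

A defining formula is ψ → □◇ψ (the B axiom).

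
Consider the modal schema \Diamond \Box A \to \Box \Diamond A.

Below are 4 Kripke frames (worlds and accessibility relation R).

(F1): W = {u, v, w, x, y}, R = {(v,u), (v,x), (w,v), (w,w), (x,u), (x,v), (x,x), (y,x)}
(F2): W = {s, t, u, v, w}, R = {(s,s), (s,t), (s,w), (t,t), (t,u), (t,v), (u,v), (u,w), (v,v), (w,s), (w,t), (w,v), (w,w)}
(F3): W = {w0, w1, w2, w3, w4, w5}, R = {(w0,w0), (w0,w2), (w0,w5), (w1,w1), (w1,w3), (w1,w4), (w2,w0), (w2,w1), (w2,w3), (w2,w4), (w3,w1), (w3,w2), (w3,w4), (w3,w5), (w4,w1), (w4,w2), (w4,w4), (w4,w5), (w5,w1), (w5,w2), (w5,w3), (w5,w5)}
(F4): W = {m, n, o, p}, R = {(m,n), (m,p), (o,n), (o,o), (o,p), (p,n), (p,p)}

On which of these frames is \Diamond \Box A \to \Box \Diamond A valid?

Frame correspondent (Sahlqvist): \forall x \forall y \forall z (Rxy \wedge Rxz \to \exists w (Ryw \wedge Rzw)) — i.e. convergence.
(F1): fails — Rvu and Rvu but u and u have no common successor.
(F2): fails — Rwv and Rws but v and s have no common successor.
(F3): fails — Rw2w0 and Rw2w1 but w0 and w1 have no common successor.
(F4): fails — Rmn and Rmn but n and n have no common successor.
Valid on no frame.

none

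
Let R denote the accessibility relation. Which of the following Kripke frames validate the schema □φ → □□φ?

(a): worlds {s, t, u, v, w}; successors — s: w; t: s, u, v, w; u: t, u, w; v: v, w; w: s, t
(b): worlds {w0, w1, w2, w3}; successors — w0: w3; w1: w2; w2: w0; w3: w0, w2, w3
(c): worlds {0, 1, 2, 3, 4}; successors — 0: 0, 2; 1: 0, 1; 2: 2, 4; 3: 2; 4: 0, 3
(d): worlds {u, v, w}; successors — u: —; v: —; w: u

(d)

This is the axiom for transitivity; its first-order frame correspondent is ∀x ∀y ∀z (Rxy ∧ Ryz → Rxz).
(a): fails — Rwt and Rtv but not Rwv.
(b): fails — Rw1w2 and Rw2w0 but not Rw1w0.
(c): fails — R10 and R02 but not R12.
(d): holds.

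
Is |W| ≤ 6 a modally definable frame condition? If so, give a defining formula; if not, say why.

Modal frame validity is preserved under disjoint unions.
Any modal formula valid on each of 7 disjoint one-world frames is valid on their disjoint union (validity is preserved under disjoint unions). Each one-world frame has |W|=1≤6, but the union has |W|=7.
So no modal formula (or set of formulas) defines exactly the |W|≤6 frames.

No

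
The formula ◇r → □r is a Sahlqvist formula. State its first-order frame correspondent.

partial functionality: ∀x ∀y ∀z (Rxy ∧ Rxz → y = z)

This schema is the CD axiom.
It corresponds to partial functionality: ∀x ∀y ∀z (Rxy ∧ Rxz → y = z).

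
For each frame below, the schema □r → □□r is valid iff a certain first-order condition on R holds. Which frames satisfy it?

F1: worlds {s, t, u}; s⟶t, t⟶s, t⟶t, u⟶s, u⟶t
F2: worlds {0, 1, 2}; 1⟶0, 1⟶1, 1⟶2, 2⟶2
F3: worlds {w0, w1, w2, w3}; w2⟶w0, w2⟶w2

This is the axiom for transitivity; its first-order frame correspondent is ∀x ∀y ∀z (Rxy ∧ Ryz → Rxz).
F1: fails — Rst and Rts but not Rss.
F2: ✓.
F3: ✓.

F2, F3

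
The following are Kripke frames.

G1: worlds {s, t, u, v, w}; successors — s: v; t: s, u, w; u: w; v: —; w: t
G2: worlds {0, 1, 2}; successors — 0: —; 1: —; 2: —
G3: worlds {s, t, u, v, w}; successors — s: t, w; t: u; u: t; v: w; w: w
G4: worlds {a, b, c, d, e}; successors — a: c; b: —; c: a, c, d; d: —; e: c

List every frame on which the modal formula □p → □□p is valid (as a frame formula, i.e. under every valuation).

The schema corresponds to transitivity: ∀x ∀y ∀z (Rxy ∧ Ryz → Rxz).
G1: fails — Rwt and Rts but not Rws.
G2: satisfies the condition.
G3: fails — Rut and Rtu but not Ruu.
G4: fails — Rec and Rcd but not Red.

G2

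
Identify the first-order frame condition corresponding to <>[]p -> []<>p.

Suppose ◇□p→□◇p is valid. Take Rxy, Rxz and set V(p)={w : Ryw}. Then □p at y so ◇□p at x, so □◇p at x, so ◇p at z, giving w with Rzw and Ryw.

Convergence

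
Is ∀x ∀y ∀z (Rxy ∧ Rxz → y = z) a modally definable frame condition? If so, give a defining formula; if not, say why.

Yes — defined by ◇q → □q

The condition is partial functionality. A defining modal formula is ◇q → □q.
Suppose ◇q→□q is valid. Take Rxy, Rxz and set V(q)={y}. Then ◇q at x, so □q at x, so q at z, i.e. z=y.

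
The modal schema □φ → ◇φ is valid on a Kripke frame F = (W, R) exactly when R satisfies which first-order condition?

Suppose □φ→◇φ is valid. At any x set V(φ)=W. Then □φ at x, so ◇φ at x, so x has a successor.
Conversely, on a frame with seriality the schema holds at every world under every valuation.
So the correspondent is seriality.

seriality: ∀x ∃y Rxy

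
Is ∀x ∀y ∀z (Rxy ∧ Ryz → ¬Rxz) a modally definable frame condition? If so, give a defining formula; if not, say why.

Not modally definable

If a class were modally definable it would be closed under surjective bounded morphisms (Goldblatt–Thomason).
The 7-cycle (worlds 0,1,2,3,4,5,6 with 0→1→2→3→4→5→6→0) is intransitive. Mapping every world to a single reflexive point • is a surjective bounded morphism; the reflexive point is not intransitive (R••∧R•• but R••).
Hence intransitivity is not modally definable.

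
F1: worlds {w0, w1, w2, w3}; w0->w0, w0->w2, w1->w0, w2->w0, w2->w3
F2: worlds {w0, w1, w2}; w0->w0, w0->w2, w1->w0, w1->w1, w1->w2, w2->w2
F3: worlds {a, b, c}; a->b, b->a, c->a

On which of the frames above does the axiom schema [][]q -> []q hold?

F2

Frame correspondent (Sahlqvist): forall x forall y (Rxy -> exists z (Rxz & Rzy)) — i.e. density.
F1: fails — Rw2w3 but no z with Rw2z and Rzw3.
F2: satisfies the condition.
F3: fails — Rca but no z with Rcz and Rza.
Valid on: F2.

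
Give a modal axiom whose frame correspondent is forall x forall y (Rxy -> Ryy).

□(□r → r)

The condition is shift-reflexivity. The T□ schema □(□r → r) defines it.
Suppose □(□r→r) is valid. Take Rxy and set V(r)={w : Ryw}. Then at y, □r holds; since □(□r→r) at x, □r→r at y, so r at y, i.e. Ryy.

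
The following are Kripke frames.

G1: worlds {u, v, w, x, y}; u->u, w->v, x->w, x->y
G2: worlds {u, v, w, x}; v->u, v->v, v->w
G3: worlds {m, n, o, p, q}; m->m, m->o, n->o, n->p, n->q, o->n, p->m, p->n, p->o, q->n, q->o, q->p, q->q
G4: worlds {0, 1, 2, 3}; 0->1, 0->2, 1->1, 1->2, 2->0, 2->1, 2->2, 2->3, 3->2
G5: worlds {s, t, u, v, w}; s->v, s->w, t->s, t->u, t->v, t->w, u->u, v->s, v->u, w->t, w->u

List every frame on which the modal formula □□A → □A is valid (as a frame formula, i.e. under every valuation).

G2, G4

This is the axiom for density; its first-order frame correspondent is ∀x ∀y (Rxy → ∃z (Rxz ∧ Rzy)).
G1: fails — Rxy but no z with Rxz and Rzy.
G2: condition met.
G3: fails — Ron but no z with Roz and Rzn.
G4: condition met.
G5: fails — Rwt but no z with Rwz and Rzt.
Valid on: G2, G4.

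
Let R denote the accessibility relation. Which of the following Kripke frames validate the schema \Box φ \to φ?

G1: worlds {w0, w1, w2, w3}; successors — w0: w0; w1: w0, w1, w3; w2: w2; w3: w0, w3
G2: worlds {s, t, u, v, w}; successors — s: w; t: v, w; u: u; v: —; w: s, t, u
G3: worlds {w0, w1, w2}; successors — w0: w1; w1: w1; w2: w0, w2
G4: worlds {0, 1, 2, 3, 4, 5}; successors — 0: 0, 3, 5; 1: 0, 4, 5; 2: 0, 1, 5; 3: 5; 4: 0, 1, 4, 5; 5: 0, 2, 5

G1

This is the axiom for reflexivity; its first-order frame correspondent is \forall x Rxx.
G1: satisfies the condition.
G2: fails — world s does not see itself.
G3: fails — world w0 does not see itself.
G4: fails — world 1 does not see itself.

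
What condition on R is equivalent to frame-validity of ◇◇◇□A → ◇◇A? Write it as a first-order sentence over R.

∀x ∀y (xR³y → ∃w (yRw ∧ xR²w))

This is a Sahlqvist (Geach-type) schema ◇^3□^1A → □^0◇^2A.
First-order correspondent: ∀x ∀y (xR³y → ∃w (yRw ∧ xR²w)).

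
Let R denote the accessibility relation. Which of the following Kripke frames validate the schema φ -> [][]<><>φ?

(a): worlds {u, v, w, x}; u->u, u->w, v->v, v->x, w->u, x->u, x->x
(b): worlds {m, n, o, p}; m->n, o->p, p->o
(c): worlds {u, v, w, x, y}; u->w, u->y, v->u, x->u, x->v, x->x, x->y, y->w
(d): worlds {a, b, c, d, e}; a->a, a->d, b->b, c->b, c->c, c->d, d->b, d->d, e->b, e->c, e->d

The schema corresponds to a generalized confluence (Geach) condition: forall x forall z (x R^2 z -> exists w (x = w & z R^2 w)).
(a): fails — vR²u but no t with v=t and uR²t.
(b): holds.
(c): fails — uR²w but no t with u=t and wR²t.
(d): fails — aR²b but no w with a=w and bR²w.
Valid on: (b).

(b)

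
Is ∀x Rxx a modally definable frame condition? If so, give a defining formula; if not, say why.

This is a Sahlqvist condition; the T axiom □q → q defines it.
Suppose □q→q is valid. At any x set V(q)={w : Rxw}. Then □q holds at x, so q holds at x, i.e. Rxx.

Yes, by □q → q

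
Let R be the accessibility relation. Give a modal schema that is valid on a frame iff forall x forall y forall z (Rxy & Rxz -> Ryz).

A defining formula is ◇q → □◇q (the 5 axiom).

◇q → □◇q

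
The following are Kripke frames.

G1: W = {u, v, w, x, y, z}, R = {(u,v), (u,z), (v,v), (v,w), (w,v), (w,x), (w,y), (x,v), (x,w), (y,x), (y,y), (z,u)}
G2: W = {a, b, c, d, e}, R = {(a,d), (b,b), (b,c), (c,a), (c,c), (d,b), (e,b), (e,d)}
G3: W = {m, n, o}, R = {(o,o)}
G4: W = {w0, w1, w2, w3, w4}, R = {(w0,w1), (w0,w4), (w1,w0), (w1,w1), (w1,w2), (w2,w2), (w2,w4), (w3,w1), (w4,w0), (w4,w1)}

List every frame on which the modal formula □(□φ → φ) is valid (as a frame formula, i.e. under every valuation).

This is the axiom for shift-reflexivity; its first-order frame correspondent is ∀x ∀y (Rxy → Ryy).
G1: fails — Ruz but not Rzz.
G2: fails — Red but not Rdd.
G3: condition met.
G4: fails — Rw1w0 but not Rw0w0.
Valid on: G3.

G3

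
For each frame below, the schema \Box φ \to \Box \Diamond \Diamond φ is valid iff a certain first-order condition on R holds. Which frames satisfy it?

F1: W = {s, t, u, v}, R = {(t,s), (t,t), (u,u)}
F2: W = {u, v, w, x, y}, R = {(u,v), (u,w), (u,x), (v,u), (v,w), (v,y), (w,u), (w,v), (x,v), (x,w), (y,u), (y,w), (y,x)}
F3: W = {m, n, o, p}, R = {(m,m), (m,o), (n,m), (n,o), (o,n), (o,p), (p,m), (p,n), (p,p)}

F2, F3

Frame correspondent (Sahlqvist): \forall x \forall z (xRz \to \exists w (xRw \wedge z R^2 w)) — i.e. a generalized confluence (Geach) condition.
F1: fails — tRs but no w with tRw and sR²w.
F2: satisfies the condition.
F3: satisfies the condition.
Valid on: F2, F3.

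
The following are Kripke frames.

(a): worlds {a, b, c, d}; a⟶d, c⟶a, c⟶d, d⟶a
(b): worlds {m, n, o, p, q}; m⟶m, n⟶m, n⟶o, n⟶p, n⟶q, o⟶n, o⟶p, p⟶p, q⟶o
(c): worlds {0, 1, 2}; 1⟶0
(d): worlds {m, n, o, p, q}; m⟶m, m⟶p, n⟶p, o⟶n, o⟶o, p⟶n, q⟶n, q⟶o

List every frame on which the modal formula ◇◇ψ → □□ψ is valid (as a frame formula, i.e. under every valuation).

(c)

The schema corresponds to a generalized confluence (Geach) condition: ∀x ∀y ∀z ((xR²y ∧ xR²z) → ∃w (y = w ∧ z = w)).
(a): fails — cR²a, cR²d but a ≠ d.
(b): fails — nR²m, nR²n but m ≠ n.
(c): satisfies the condition.
(d): fails — mR²m, mR²n but m ≠ n.
Valid on: (c).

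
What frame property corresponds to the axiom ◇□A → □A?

Replacing A by ¬A and contraposing gives the equivalent schema ◇A → □◇A.
Suppose ◇A→□◇A is valid. Take Rxy, Rxz and set V(A)={y}. Then ◇A at x, so □◇A at x, so ◇A at z, so some w with Rzw has A; w=y, i.e. Rzy. By symmetry of the argument, Ryz.
The converse is a direct semantic check.
Frame condition: ∀x ∀y ∀z (Rxy ∧ Rxz → Ryz).

the Euclidean property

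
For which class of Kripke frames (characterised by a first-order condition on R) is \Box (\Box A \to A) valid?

Suppose □(□A→A) is valid. Take Rxy and set V(A)={w : Ryw}. Then at y, □A holds; since □(□A→A) at x, □A→A at y, so A at y, i.e. Ryy.

shift-reflexivity: \forall x \forall y (Rxy \to Ryy)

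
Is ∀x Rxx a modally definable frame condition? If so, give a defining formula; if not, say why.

This is a Sahlqvist condition; the T axiom □r → r defines it.
Suppose □r→r is valid. At any x set V(r)={w : Rxw}. Then □r holds at x, so r holds at x, i.e. Rxx.

Yes — defined by □r → r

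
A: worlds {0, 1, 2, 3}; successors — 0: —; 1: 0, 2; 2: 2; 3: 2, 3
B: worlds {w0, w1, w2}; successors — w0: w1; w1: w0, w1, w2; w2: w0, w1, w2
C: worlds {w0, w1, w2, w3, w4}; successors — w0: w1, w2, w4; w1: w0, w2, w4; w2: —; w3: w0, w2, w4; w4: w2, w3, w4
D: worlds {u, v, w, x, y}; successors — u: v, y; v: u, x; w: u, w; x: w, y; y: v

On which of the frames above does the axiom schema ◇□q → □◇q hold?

Frame correspondent (Sahlqvist): ∀x ∀y ∀z (Rxy ∧ Rxz → ∃w (Ryw ∧ Rzw)) — i.e. convergence.
A: fails — R10 and R10 but 0 and 0 have no common successor.
B: satisfies the condition.
C: fails — Rw0w4 and Rw0w2 but w4 and w2 have no common successor.
D: fails — Ruv and Ruy but v and y have no common successor.
Valid on: B.

B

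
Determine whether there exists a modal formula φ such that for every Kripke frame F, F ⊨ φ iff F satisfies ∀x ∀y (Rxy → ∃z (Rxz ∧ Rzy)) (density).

Definable; □□p → □p defines it

The condition is density. A defining modal formula is □□p → □p.
Suppose □□p→□p is valid. Take Rxy and set V(p)={w : xR²w}. Then □□p at x, so □p at x, so p at y, i.e. ∃z(Rxz∧Rzy).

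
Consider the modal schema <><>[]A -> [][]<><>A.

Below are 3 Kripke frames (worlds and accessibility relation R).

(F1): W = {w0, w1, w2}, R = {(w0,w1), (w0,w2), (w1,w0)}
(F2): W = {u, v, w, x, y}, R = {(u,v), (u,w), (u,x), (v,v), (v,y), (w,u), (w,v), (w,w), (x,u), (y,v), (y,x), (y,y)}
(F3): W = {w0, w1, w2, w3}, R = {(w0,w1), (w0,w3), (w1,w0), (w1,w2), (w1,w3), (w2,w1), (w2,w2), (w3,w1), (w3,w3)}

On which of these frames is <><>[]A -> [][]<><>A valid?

(F3)

Frame correspondent (Sahlqvist): forall x forall y forall z ((x R^2 y & x R^2 z) -> exists w (yRw & z R^2 w)) — i.e. a generalized confluence (Geach) condition.
(F1): fails — w0R²w0, w0R²w0 but no w with w0Rw and w0R²w.
(F2): fails — vR²x, vR²v but no t with xRt and vR²t.
(F3): condition met.
Valid on: (F3).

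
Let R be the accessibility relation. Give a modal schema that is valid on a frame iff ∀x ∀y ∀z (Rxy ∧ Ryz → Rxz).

The condition is transitivity. The 4 schema □p → □□p defines it.
Suppose □p→□□p is valid. Take Rxy, Ryz and set V(p)={w : Rxw}. Then □p at x, so □□p at x, so □p at y, so p at z, i.e. Rxz.

□p → □□p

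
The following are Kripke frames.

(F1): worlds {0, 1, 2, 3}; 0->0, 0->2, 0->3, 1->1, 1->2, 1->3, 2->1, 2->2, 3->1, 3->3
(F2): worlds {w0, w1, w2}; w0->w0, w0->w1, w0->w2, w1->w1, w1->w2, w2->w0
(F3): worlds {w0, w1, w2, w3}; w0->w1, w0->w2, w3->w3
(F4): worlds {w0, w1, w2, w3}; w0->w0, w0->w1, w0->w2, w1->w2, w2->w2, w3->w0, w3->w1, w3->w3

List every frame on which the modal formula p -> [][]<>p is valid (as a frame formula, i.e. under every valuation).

(F3)

This is the axiom for a generalized confluence (Geach) condition; its first-order frame correspondent is forall x forall z (x R^2 z -> exists w (x = w & zRw)).
(F1): fails — 0R²1 but no w with 0=w and 1Rw.
(F2): fails — w0R²w1 but no w with w0=w and w1Rw.
(F3): satisfies the condition.
(F4): fails — w0R²w1 but no w with w0=w and w1Rw.
Valid on: (F3).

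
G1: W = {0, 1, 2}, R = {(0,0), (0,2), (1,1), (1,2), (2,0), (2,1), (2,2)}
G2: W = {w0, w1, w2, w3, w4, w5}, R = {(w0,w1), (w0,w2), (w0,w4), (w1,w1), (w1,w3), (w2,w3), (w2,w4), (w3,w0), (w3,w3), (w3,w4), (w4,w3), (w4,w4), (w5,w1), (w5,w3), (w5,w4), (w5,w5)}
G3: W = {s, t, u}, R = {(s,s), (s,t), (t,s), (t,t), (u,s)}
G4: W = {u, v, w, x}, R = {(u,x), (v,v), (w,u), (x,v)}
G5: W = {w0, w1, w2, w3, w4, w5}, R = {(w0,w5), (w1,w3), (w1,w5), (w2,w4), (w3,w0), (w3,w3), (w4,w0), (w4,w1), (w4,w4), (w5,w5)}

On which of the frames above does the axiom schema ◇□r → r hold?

This is the axiom for symmetry; its first-order frame correspondent is ∀x ∀y (Rxy → Ryx).
G1: satisfies the condition.
G2: fails — Rw0w4 but not Rw4w0.
G3: fails — Rus but not Rsu.
G4: fails — Rwu but not Ruw.
G5: fails — Rw1w5 but not Rw5w1.

G1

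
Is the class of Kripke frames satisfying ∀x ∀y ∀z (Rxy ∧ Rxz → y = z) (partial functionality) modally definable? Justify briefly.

The condition is partial functionality. A defining modal formula is ◇q → □q.
Suppose ◇q→□q is valid. Take Rxy, Rxz and set V(q)={y}. Then ◇q at x, so □q at x, so q at z, i.e. z=y.

Yes — defined by ◇q → □q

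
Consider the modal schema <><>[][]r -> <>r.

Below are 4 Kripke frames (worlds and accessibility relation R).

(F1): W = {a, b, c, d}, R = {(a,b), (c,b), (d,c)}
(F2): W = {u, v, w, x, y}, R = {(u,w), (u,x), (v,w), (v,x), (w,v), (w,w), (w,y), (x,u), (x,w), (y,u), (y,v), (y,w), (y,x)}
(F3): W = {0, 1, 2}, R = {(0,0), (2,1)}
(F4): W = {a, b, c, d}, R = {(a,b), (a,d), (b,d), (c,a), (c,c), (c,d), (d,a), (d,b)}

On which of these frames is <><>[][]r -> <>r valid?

(F2), (F3)

The schema corresponds to a generalized confluence (Geach) condition: forall x forall y (x R^2 y -> exists w (y R^2 w & xRw)).
(F1): fails — dR²b but no w with bR²w and dRw.
(F2): satisfies the condition.
(F3): satisfies the condition.
(F4): fails — bR²b but no w with bR²w and bRw.
Valid on: (F2), (F3).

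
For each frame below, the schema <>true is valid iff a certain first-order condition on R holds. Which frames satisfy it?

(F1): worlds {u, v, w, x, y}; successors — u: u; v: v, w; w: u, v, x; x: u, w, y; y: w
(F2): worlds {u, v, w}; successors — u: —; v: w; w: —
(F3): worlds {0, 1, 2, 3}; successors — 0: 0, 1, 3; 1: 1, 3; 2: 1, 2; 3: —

Frame correspondent (Sahlqvist): forall x exists y Rxy — i.e. seriality.
(F1): ✓.
(F2): fails — world u has no successor.
(F3): fails — world 3 has no successor.
Valid on: (F1).

(F1)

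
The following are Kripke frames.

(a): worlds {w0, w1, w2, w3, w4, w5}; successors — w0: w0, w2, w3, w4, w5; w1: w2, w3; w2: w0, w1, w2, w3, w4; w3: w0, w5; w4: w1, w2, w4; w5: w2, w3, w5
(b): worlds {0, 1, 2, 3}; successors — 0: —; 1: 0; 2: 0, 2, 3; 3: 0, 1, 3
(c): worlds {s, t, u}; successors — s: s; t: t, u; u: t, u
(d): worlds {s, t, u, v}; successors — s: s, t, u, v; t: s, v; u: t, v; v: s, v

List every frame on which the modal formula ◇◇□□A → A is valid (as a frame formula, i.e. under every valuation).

The schema corresponds to a generalized confluence (Geach) condition: ∀x ∀y (xR²y → ∃w (yR²w ∧ x = w)).
(a): fails — w1R²w3 but no w with w3R²w and w1=w.
(b): fails — 2R²0 but no w with 0R²w and 2=w.
(c): ✓.
(d): fails — tR²u but no w with uR²w and t=w.
Valid on: (c).

(c)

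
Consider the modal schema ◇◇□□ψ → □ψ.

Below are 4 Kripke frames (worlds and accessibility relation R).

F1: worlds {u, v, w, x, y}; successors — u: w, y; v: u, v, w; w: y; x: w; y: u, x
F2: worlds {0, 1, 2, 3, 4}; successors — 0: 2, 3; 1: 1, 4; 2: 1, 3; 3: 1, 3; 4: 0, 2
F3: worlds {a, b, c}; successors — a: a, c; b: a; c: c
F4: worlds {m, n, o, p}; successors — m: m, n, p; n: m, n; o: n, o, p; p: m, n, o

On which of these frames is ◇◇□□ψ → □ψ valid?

none

The schema corresponds to a generalized confluence (Geach) condition: ∀x ∀y ∀z ((xR²y ∧ xRz) → ∃w (yR²w ∧ z = w)).
F1: fails — uR²u, uRw but no t with uR²t and w=t.
F2: fails — 0R²1, 0R3 but no w with 1R²w and 3=w.
F3: fails — aR²c, aRa but no w with cR²w and a=w.
F4: fails — oR²n, oRo but no w with nR²w and o=w.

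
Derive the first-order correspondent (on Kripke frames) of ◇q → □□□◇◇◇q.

∀x ∀y ∀z ((xRy ∧ xR³z) → ∃w (y = w ∧ zR³w))

This is a Sahlqvist (Geach-type) schema ◇^1□^0q → □^3◇^3q.
First-order correspondent: ∀x ∀y ∀z ((xRy ∧ xR³z) → ∃w (y = w ∧ zR³w)).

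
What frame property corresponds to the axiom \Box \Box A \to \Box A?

density

Suppose □□A→□A is valid. Take Rxy and set V(A)={w : xR²w}. Then □□A at x, so □A at x, so A at y, i.e. ∃z(Rxz∧Rzy).
Conversely, any frame satisfying \forall x \forall y (Rxy \to \exists z (Rxz \wedge Rzy)) validates the schema.
So the correspondent is density.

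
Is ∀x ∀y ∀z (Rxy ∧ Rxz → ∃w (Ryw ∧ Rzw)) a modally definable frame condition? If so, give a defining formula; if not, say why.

This is a Sahlqvist condition; the .2 axiom ◇□p → □◇p defines it.
Suppose ◇□p→□◇p is valid. Take Rxy, Rxz and set V(p)={w : Ryw}. Then □p at y so ◇□p at x, so □◇p at x, so ◇p at z, giving w with Rzw and Ryw.

Yes, by ◇□p → □◇p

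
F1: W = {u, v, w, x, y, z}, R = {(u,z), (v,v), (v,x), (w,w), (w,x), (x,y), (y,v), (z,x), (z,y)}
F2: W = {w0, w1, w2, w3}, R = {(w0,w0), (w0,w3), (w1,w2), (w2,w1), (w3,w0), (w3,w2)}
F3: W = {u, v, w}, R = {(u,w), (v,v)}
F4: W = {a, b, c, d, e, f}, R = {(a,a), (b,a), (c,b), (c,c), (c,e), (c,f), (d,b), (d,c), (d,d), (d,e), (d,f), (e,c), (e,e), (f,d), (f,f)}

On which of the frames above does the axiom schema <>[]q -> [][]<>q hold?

Frame correspondent (Sahlqvist): forall x forall y forall z ((xRy & x R^2 z) -> exists w (yRw & zRw)) — i.e. a generalized confluence (Geach) condition.
F1: fails — uRz, uR²y but no t with zRt and yRt.
F2: fails — w0Rw0, w0R²w2 but no w with w0Rw and w2Rw.
F3: satisfies the condition.
F4: fails — cRb, cR²c but no w with bRw and cRw.
Valid on: F3.

F3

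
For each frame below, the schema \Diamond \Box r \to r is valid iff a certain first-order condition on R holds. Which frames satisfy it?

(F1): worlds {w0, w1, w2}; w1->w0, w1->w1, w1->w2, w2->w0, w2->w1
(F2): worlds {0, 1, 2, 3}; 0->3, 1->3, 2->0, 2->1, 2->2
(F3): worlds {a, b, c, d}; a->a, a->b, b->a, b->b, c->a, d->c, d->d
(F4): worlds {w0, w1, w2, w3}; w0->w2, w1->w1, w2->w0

(F4)

Frame correspondent (Sahlqvist): \forall x \forall y (Rxy \to Ryx) — i.e. symmetry.
(F1): fails — Rw1w0 but not Rw0w1.
(F2): fails — R20 but not R02.
(F3): fails — Rdc but not Rcd.
(F4): ✓.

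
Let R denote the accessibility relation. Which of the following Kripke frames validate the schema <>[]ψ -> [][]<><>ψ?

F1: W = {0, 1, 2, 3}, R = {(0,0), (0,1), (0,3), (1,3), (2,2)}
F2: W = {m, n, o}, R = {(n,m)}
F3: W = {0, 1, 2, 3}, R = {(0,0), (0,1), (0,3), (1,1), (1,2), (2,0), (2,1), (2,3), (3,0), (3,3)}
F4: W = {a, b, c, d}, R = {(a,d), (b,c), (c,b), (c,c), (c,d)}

Frame correspondent (Sahlqvist): forall x forall y forall z ((xRy & x R^2 z) -> exists w (yRw & z R^2 w)) — i.e. a generalized confluence (Geach) condition.
F1: fails — 0R0, 0R²1 but no w with 0Rw and 1R²w.
F2: satisfies the condition.
F3: satisfies the condition.
F4: fails — bRc, bR²d but no w with cRw and dR²w.
Valid on: F2, F3.

F2, F3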